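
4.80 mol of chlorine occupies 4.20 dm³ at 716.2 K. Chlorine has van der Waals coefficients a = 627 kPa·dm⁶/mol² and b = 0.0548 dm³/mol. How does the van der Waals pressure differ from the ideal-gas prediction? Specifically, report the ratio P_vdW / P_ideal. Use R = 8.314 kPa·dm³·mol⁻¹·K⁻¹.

Ideal: P_ideal = nRT/V = (4.80)(8.314)(716.2)/4.20 = 6805.13 kPa
vdW: P = nRT/(V − nb) − a n²/V² = 28581.5/3.93696 − 14446.1/17.6400 = 7259.79 − 818.940 = 6440.85 kPa
Ratio = 6440.85/6805.13 = 0.9465

P_vdW / P_ideal ≈ 0.9465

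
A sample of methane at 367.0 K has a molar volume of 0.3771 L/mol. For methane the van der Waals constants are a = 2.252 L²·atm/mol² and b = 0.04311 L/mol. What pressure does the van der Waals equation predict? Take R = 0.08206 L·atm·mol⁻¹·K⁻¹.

P ≈ 74.33 atm

P = RT/(V_m − b) − a/V_m²
RT/(V_m − b) = (0.08206)(367.0)/(0.3771 − 0.04311) = 30.116/0.33399 = 90.170 atm
a/V_m² = 2.252/(0.3771)² = 15.836 atm
P = 90.170 − 15.836 = 74.33 atm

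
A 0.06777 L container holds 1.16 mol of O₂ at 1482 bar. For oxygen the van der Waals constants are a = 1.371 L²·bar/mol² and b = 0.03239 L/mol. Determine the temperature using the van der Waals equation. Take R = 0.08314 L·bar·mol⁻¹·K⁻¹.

T ≈ 589.8 K

T = (P + a n²/V²)(V − nb)/(nR)
P + a n²/V² = 1482 + (1.371)(1.16)²/(0.06777)² = 1883.7 bar
V − nb = 0.06777 − (1.16)(0.03239) = 0.030198 L
T = (1883.7)(0.030198)/((1.16)(0.08314)) = 589.8 K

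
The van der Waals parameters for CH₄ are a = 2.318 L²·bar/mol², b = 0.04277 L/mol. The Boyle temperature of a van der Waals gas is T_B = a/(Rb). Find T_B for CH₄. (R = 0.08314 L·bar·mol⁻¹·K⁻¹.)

T_B ≈ 651.9 K

For a van der Waals gas the second virial coefficient B₂ = b − a/(RT) vanishes at T_B = a/(Rb).
T_B = 2.318/(0.08314×0.04277) = 2.318/0.0035559 = 651.9 K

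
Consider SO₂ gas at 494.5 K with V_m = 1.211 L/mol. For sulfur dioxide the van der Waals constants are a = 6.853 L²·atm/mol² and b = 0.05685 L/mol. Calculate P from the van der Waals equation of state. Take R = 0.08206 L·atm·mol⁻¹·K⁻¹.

P ≈ 30.49 atm

P = RT/(V_m − b) − a/V_m²
RT/(V_m − b) = (0.08206)(494.5)/(1.211 − 0.05685) = 40.579/1.1542 = 35.158 atm
a/V_m² = 6.853/(1.211)² = 4.6730 atm
P = 35.158 − 4.6730 = 30.49 atm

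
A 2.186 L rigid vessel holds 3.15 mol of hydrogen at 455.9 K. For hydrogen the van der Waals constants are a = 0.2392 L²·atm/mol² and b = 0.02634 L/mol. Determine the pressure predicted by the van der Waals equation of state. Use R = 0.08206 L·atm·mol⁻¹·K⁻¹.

P ≈ 55.54 atm

P = nRT/(V − nb) − a n²/V²
nRT/(V − nb) = (3.15)(0.08206)(455.9)/(2.186 − 3.15×0.02634) = 117.85/2.1030 = 56.039 atm
a n²/V² = (0.2392)(3.15)²/(2.186)² = 0.49669 atm
P = 56.039 − 0.49669 = 55.54 atm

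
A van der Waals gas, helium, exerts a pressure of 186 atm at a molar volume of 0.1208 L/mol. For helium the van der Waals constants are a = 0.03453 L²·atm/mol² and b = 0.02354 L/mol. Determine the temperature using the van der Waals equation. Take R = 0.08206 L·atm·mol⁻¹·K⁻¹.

T ≈ 223.3 K

T = (P + a/V_m²)(V_m − b)/R
P + a/V_m² = 186 + 0.03453/(0.1208)² = 188.37 atm
V_m − b = 0.1208 − 0.02354 = 0.097260 L/mol
T = (188.37)(0.097260)/0.08206 = 223.3 K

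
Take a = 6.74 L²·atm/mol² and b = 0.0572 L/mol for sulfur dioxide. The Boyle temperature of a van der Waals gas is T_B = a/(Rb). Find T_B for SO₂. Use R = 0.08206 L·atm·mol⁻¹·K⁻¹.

T_B ≈ 1436 K

For a van der Waals gas the second virial coefficient B₂ = b − a/(RT) vanishes at T_B = a/(Rb).
T_B = 6.74/(0.08206×0.0572) = 6.74/0.0046938 = 1436 K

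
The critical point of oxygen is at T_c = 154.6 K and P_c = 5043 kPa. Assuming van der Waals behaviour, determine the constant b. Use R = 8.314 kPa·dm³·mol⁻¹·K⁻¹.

From T_c = 8a/(27Rb) and P_c = a/(27b²): b = R T_c/(8 P_c).
b = (8.314)(154.6)/(8×5043) = 1285.3/40344 = 0.03186 dm³/mol

b ≈ 0.03186 dm³/mol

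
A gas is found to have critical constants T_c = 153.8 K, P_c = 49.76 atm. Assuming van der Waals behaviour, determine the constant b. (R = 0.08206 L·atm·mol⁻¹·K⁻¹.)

From T_c = 8a/(27Rb) and P_c = a/(27b²): b = R T_c/(8 P_c).
b = (0.08206)(153.8)/(8×49.76) = 12.621/398.08 = 0.03170 L/mol

b ≈ 0.03170 L/mol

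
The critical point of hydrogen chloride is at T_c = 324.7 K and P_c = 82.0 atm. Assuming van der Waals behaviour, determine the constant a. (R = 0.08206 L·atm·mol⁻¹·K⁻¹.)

a ≈ 3.653 L²·atm/mol²

From T_c = 8a/(27Rb) and P_c = a/(27b²): a = 27 R² T_c²/(64 P_c).
a = 27×(0.08206)²×(324.7)²/(64×82.0) = 19169/5248.0 = 3.653 L²·atm/mol²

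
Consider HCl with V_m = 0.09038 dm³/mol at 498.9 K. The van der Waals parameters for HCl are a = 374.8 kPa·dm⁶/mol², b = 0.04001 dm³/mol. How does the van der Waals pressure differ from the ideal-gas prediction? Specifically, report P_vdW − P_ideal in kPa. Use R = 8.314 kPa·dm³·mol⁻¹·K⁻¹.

Ideal: P_ideal = RT/V_m = (8.314)(498.9)/0.09038 = 45893.5 kPa
vdW: P = RT/(V_m − b) − a/V_m² = 4147.85/0.0503700 − 374.8/0.00816854 = 82347.6 − 45883.4 = 36464.2 kPa
ΔP = 36464.2 − 45893.5 = -9429 kPa

ΔP ≈ -9429 kPa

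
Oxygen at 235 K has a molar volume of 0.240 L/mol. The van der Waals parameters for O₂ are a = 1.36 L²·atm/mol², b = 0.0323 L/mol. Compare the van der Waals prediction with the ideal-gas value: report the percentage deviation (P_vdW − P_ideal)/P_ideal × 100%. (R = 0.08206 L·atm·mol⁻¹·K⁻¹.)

-13.83 %

Ideal: P_ideal = RT/V_m = (0.08206)(235)/0.240 = 80.3504 atm
vdW: P = RT/(V_m − b) − a/V_m² = 19.2841/0.207700 − 1.36/0.0576000 = 92.8459 − 23.6111 = 69.2348 atm
% deviation = (69.2348 − 80.3504)/80.3504 × 100% = -13.83%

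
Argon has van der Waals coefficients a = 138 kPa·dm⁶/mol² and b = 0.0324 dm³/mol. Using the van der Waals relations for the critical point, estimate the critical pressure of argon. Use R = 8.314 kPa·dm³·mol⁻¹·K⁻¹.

For a van der Waals gas, P_c = a/(27b²).
P_c = 138/(27×(0.0324)²) = 138/0.028344 = 4869 kPa

P_c ≈ 4869 kPa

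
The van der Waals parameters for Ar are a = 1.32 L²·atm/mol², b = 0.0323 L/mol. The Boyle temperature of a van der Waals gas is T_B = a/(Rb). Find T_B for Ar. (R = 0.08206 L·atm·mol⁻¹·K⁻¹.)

T_B ≈ 498.0 K

For a van der Waals gas the second virial coefficient B₂ = b − a/(RT) vanishes at T_B = a/(Rb).
T_B = 1.32/(0.08206×0.0323) = 1.32/0.0026505 = 498.0 K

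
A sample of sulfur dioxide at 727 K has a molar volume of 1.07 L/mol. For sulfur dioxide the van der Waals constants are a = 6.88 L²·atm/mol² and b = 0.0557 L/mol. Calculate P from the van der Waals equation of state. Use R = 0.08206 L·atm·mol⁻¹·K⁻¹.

P ≈ 52.81 atm

P = RT/(V_m − b) − a/V_m²
RT/(V_m − b) = (0.08206)(727)/(1.07 − 0.0557) = 59.658/1.0143 = 58.817 atm
a/V_m² = 6.88/(1.07)² = 6.0093 atm
P = 58.817 − 6.0093 = 52.81 atm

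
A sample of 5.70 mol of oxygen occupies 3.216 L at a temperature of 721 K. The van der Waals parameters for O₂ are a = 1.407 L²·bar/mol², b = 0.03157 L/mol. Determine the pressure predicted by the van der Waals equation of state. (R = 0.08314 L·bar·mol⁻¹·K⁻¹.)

P = nRT/(V − nb) − a n²/V²
nRT/(V − nb) = (5.70)(0.08314)(721)/(3.216 − 5.70×0.03157) = 341.68/3.0361 = 112.54 bar
a n²/V² = (1.407)(5.70)²/(3.216)² = 4.4199 bar
P = 112.54 − 4.4199 = 108.1 bar

P ≈ 108.1 bar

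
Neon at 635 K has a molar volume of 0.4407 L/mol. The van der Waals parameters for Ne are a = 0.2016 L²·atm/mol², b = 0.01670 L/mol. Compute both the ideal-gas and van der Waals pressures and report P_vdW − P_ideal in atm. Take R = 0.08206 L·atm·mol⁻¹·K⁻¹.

Ideal: P_ideal = RT/V_m = (0.08206)(635)/0.4407 = 118.239 atm
vdW: P = RT/(V_m − b) − a/V_m² = 52.1081/0.424000 − 0.2016/0.194216 = 122.896 − 1.03802 = 121.858 atm
ΔP = 121.858 − 118.239 = 3.62 atm

ΔP ≈ 3.62 atm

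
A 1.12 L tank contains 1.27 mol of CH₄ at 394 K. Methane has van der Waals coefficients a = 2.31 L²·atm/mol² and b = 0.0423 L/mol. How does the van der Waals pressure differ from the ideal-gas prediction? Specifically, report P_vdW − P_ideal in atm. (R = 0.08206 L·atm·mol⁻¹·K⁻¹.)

Ideal: P_ideal = nRT/V = (1.27)(0.08206)(394)/1.12 = 36.6618 atm
vdW: P = nRT/(V − nb) − a n²/V² = 41.0612/1.06628 − 3.72580/1.25440 = 38.5088 − 2.97018 = 35.5386 atm
ΔP = 35.5386 − 36.6618 = -1.123 atm

ΔP ≈ -1.123 atm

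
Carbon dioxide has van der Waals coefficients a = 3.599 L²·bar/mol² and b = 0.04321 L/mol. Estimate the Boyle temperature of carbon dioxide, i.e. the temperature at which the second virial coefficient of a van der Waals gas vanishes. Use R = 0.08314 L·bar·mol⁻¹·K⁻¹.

T_B ≈ 1002 K

For a van der Waals gas the second virial coefficient B₂ = b − a/(RT) vanishes at T_B = a/(Rb).
T_B = 3.599/(0.08314×0.04321) = 3.599/0.0035925 = 1002 K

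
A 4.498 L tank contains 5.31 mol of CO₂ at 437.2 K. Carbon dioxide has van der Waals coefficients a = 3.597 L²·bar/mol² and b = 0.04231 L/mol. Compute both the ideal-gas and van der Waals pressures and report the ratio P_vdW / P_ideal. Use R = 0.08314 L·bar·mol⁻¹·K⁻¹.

Ideal: P_ideal = nRT/V = (5.31)(0.08314)(437.2)/4.498 = 42.9107 bar
vdW: P = nRT/(V − nb) − a n²/V² = 193.012/4.27333 − 101.421/20.2320 = 45.1666 − 5.01290 = 40.1537 bar
Ratio = 40.1537/42.9107 = 0.9358

P_vdW / P_ideal ≈ 0.9358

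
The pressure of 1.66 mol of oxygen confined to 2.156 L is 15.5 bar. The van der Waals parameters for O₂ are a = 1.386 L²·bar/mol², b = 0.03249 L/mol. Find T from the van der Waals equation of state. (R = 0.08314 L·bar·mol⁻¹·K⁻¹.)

T = (P + a n²/V²)(V − nb)/(nR)
P + a n²/V² = 15.5 + (1.386)(1.66)²/(2.156)² = 16.322 bar
V − nb = 2.156 − (1.66)(0.03249) = 2.1021 L
T = (16.322)(2.1021)/((1.66)(0.08314)) = 248.6 K

T ≈ 248.6 K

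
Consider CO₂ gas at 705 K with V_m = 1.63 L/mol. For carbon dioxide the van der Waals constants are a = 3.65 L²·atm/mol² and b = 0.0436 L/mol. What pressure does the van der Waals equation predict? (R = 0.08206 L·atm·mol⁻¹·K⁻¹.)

P ≈ 35.09 atm

P = RT/(V_m − b) − a/V_m²
RT/(V_m − b) = (0.08206)(705)/(1.63 − 0.0436) = 57.852/1.5864 = 36.467 atm
a/V_m² = 3.65/(1.63)² = 1.3738 atm
P = 36.467 − 1.3738 = 35.09 atm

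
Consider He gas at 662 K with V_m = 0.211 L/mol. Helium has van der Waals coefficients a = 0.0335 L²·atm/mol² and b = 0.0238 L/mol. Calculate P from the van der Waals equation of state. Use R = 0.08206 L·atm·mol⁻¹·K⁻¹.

P ≈ 289.4 atm

P = RT/(V_m − b) − a/V_m²
RT/(V_m − b) = (0.08206)(662)/(0.211 − 0.0238) = 54.324/0.18720 = 290.19 atm
a/V_m² = 0.0335/(0.211)² = 0.75245 atm
P = 290.19 − 0.75245 = 289.4 atm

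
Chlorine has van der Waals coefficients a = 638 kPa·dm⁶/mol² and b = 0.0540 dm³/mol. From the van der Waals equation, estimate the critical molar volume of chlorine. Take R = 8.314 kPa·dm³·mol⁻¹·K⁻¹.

For a van der Waals gas, V_m,c = 3b.
V_m,c = 3×0.0540 = 0.1620 dm³/mol

V_m,c ≈ 0.1620 dm³/mol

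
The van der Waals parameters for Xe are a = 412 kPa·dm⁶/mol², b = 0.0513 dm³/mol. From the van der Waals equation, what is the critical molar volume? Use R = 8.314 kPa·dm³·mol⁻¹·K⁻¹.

For a van der Waals gas, V_m,c = 3b.
V_m,c = 3×0.0513 = 0.1539 dm³/mol

V_m,c ≈ 0.1539 dm³/mol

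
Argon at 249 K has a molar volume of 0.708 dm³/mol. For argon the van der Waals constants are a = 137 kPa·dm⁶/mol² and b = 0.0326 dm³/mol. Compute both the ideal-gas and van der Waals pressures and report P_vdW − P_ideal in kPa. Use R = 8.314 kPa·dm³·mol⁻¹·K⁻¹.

ΔP ≈ -132.2 kPa

Ideal: P_ideal = RT/V_m = (8.314)(249)/0.708 = 2923.99 kPa
vdW: P = RT/(V_m − b) − a/V_m² = 2070.19/0.675400 − 137/0.501264 = 3065.13 − 273.309 = 2791.82 kPa
ΔP = 2791.82 − 2923.99 = -132.2 kPa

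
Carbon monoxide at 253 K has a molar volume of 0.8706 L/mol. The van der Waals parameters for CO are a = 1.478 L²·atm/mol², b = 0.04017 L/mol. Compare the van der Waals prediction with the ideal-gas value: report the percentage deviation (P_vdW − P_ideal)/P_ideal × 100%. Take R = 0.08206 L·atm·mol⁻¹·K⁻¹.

-3.34 %

Ideal: P_ideal = RT/V_m = (0.08206)(253)/0.8706 = 23.8470 atm
vdW: P = RT/(V_m − b) − a/V_m² = 20.7612/0.830430 − 1.478/0.757944 = 25.0005 − 1.95001 = 23.0505 atm
% deviation = (23.0505 − 23.8470)/23.8470 × 100% = -3.34%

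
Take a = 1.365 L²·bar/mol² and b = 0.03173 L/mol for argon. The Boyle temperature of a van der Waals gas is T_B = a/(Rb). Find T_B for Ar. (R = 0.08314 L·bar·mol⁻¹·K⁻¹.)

T_B ≈ 517.4 K

For a van der Waals gas the second virial coefficient B₂ = b − a/(RT) vanishes at T_B = a/(Rb).
T_B = 1.365/(0.08314×0.03173) = 1.365/0.0026380 = 517.4 K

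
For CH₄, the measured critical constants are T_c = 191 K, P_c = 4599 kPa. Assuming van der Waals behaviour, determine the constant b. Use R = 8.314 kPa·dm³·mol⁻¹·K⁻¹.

From T_c = 8a/(27Rb) and P_c = a/(27b²): b = R T_c/(8 P_c).
b = (8.314)(191)/(8×4599) = 1588.0/36792 = 0.04316 dm³/mol

b ≈ 0.04316 dm³/mol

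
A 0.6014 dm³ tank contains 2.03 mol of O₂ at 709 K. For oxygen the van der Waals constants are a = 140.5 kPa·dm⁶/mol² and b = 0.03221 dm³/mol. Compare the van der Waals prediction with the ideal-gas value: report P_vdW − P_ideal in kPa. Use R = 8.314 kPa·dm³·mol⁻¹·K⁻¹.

Ideal: P_ideal = nRT/V = (2.03)(8.314)(709)/0.6014 = 19897.1 kPa
vdW: P = nRT/(V − nb) − a n²/V² = 11966.1/0.536014 − 578.986/0.361682 = 22324.2 − 1600.82 = 20723.4 kPa
ΔP = 20723.4 − 19897.1 = 826 kPa

ΔP ≈ 826 kPa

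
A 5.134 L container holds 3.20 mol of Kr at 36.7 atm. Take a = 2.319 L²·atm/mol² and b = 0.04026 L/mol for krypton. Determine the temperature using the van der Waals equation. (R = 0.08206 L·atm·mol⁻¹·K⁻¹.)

T = (P + a n²/V²)(V − nb)/(nR)
P + a n²/V² = 36.7 + (2.319)(3.20)²/(5.134)² = 37.601 atm
V − nb = 5.134 − (3.20)(0.04026) = 5.0052 L
T = (37.601)(5.0052)/((3.20)(0.08206)) = 716.7 K

T ≈ 716.7 K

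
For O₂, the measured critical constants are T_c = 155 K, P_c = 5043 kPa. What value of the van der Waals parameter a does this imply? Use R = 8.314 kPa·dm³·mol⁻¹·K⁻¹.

From T_c = 8a/(27Rb) and P_c = a/(27b²): a = 27 R² T_c²/(64 P_c).
a = 27×(8.314)²×(155)²/(64×5043) = 44838100/322752 = 138.9 kPa·dm⁶/mol²

a ≈ 138.9 kPa·dm⁶/mol²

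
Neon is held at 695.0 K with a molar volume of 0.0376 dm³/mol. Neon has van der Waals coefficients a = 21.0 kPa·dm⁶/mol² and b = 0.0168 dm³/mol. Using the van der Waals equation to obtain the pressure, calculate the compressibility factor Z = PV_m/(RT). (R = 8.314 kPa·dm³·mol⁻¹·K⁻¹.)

P = RT/(V_m − b) − a/V_m² = (8.314)(695.0)/(0.0376 − 0.0168) − 21.0/(0.0376)²
  = 5778.2/0.020800 − 14854 = 277798 − 14854 = 262944 kPa
Z = PV_m/(RT) = (262944)(0.0376)/((8.314)(695.0)) = 9886.7/5778.2 = 1.711

Z ≈ 1.711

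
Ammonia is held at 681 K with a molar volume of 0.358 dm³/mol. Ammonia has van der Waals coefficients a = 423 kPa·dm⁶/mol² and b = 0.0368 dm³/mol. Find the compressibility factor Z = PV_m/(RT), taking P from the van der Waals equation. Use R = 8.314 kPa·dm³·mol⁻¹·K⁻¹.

Z ≈ 0.9059

P = RT/(V_m − b) − a/V_m² = (8.314)(681)/(0.358 − 0.0368) − 423/(0.358)²
  = 5661.8/0.32120 − 3300.5 = 17627 − 3300.5 = 14327 kPa
Z = PV_m/(RT) = (14327)(0.358)/((8.314)(681)) = 5129.1/5661.8 = 0.9059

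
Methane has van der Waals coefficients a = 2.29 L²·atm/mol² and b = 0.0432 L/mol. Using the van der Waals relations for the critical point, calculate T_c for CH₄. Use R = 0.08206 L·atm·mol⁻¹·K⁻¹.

T_c ≈ 191.4 K

For a van der Waals gas, T_c = 8a/(27Rb).
T_c = 8×2.29/(27×0.08206×0.0432) = 18.320/0.095715 = 191.4 K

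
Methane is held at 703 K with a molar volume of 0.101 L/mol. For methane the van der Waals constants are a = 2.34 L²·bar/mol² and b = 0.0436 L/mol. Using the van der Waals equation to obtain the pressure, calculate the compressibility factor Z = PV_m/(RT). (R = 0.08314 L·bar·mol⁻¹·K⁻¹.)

Z ≈ 1.363

P = RT/(V_m − b) − a/V_m² = (0.08314)(703)/(0.101 − 0.0436) − 2.34/(0.101)²
  = 58.447/0.057400 − 229.39 = 1018.2 − 229.39 = 788.8 bar
Z = PV_m/(RT) = (788.8)(0.101)/((0.08314)(703)) = 79.669/58.447 = 1.363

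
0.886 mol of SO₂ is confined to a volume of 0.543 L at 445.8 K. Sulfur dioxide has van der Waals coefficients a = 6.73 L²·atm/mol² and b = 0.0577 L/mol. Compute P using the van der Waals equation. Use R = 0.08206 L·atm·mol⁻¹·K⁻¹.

P ≈ 47.98 atm

P = nRT/(V − nb) − a n²/V²
nRT/(V − nb) = (0.886)(0.08206)(445.8)/(0.543 − 0.886×0.0577) = 32.412/0.49188 = 65.894 atm
a n²/V² = (6.73)(0.886)²/(0.543)² = 17.918 atm
P = 65.894 − 17.918 = 47.98 atm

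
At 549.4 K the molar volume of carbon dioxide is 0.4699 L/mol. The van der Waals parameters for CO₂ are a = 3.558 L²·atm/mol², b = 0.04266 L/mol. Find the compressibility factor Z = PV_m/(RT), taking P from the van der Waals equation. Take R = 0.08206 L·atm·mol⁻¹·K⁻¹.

Z ≈ 0.9319

P = RT/(V_m − b) − a/V_m² = (0.08206)(549.4)/(0.4699 − 0.04266) − 3.558/(0.4699)²
  = 45.084/0.42724 − 16.114 = 105.52 − 16.114 = 89.41 atm
Z = PV_m/(RT) = (89.41)(0.4699)/((0.08206)(549.4)) = 42.014/45.084 = 0.9319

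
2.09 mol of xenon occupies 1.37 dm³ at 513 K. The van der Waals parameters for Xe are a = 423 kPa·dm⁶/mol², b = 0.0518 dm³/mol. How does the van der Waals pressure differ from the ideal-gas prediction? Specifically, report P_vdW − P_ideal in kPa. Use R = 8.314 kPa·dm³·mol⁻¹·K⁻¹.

Ideal: P_ideal = nRT/V = (2.09)(8.314)(513)/1.37 = 6506.58 kPa
vdW: P = nRT/(V − nb) − a n²/V² = 8914.02/1.26174 − 1847.71/1.87690 = 7064.86 − 984.448 = 6080.41 kPa
ΔP = 6080.41 − 6506.58 = -426.2 kPa

ΔP ≈ -426.2 kPa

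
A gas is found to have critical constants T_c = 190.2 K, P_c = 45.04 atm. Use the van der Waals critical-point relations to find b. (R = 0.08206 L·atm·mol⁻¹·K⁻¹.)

b ≈ 0.04332 L/mol

From T_c = 8a/(27Rb) and P_c = a/(27b²): b = R T_c/(8 P_c).
b = (0.08206)(190.2)/(8×45.04) = 15.608/360.32 = 0.04332 L/mol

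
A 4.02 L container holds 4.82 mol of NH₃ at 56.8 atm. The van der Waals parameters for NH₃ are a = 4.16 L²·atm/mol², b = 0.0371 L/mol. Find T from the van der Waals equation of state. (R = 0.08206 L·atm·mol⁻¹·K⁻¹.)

T ≈ 609.7 K

T = (P + a n²/V²)(V − nb)/(nR)
P + a n²/V² = 56.8 + (4.16)(4.82)²/(4.02)² = 62.780 atm
V − nb = 4.02 − (4.82)(0.0371) = 3.8412 L
T = (62.780)(3.8412)/((4.82)(0.08206)) = 609.7 K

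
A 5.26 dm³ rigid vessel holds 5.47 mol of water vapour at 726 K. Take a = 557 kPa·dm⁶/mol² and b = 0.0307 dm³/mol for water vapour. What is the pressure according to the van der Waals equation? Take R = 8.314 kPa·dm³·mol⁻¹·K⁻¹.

P = nRT/(V − nb) − a n²/V²
nRT/(V − nb) = (5.47)(8.314)(726)/(5.26 − 5.47×0.0307) = 33017/5.0921 = 6484.0 kPa
a n²/V² = (557)(5.47)²/(5.26)² = 602.36 kPa
P = 6484.0 − 602.36 = 5882 kPa

P ≈ 5882 kPa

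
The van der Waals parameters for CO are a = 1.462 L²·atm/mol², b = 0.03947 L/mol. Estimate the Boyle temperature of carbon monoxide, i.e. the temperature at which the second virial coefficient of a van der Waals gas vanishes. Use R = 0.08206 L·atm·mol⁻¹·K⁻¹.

T_B ≈ 451.4 K

For a van der Waals gas the second virial coefficient B₂ = b − a/(RT) vanishes at T_B = a/(Rb).
T_B = 1.462/(0.08206×0.03947) = 1.462/0.0032389 = 451.4 K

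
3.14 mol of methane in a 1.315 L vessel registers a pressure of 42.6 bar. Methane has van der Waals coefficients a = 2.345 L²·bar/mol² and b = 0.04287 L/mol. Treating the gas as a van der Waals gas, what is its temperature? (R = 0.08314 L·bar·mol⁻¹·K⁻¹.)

T ≈ 253.1 K

T = (P + a n²/V²)(V − nb)/(nR)
P + a n²/V² = 42.6 + (2.345)(3.14)²/(1.315)² = 55.971 bar
V − nb = 1.315 − (3.14)(0.04287) = 1.1804 L
T = (55.971)(1.1804)/((3.14)(0.08314)) = 253.1 K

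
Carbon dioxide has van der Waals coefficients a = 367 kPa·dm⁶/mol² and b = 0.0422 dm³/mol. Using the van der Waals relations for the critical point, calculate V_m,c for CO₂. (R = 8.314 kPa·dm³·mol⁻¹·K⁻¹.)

For a van der Waals gas, V_m,c = 3b.
V_m,c = 3×0.0422 = 0.1266 dm³/mol

V_m,c ≈ 0.1266 dm³/mol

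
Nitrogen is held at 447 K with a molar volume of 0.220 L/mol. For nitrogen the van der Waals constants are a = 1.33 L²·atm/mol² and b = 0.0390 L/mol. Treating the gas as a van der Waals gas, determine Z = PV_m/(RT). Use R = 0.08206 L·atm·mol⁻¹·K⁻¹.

Z ≈ 1.051

P = RT/(V_m − b) − a/V_m² = (0.08206)(447)/(0.220 − 0.0390) − 1.33/(0.220)²
  = 36.681/0.18100 − 27.479 = 202.66 − 27.479 = 175.18 atm
Z = PV_m/(RT) = (175.18)(0.220)/((0.08206)(447)) = 38.540/36.681 = 1.051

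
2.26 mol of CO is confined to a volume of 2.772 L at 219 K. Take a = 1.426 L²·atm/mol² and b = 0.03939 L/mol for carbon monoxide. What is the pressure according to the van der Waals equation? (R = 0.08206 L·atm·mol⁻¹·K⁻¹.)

P = nRT/(V − nb) − a n²/V²
nRT/(V − nb) = (2.26)(0.08206)(219)/(2.772 − 2.26×0.03939) = 40.615/2.6830 = 15.138 atm
a n²/V² = (1.426)(2.26)²/(2.772)² = 0.94787 atm
P = 15.138 − 0.94787 = 14.19 atm

P ≈ 14.19 atm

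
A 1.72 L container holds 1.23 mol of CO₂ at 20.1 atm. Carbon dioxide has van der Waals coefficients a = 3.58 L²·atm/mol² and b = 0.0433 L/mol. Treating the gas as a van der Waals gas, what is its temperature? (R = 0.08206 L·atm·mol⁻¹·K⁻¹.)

T ≈ 362.1 K

T = (P + a n²/V²)(V − nb)/(nR)
P + a n²/V² = 20.1 + (3.58)(1.23)²/(1.72)² = 21.931 atm
V − nb = 1.72 − (1.23)(0.0433) = 1.6667 L
T = (21.931)(1.6667)/((1.23)(0.08206)) = 362.1 K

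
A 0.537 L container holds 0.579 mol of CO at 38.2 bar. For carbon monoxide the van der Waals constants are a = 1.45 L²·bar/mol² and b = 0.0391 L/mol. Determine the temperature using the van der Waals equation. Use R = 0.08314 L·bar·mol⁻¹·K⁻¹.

T = (P + a n²/V²)(V − nb)/(nR)
P + a n²/V² = 38.2 + (1.45)(0.579)²/(0.537)² = 39.886 bar
V − nb = 0.537 − (0.579)(0.0391) = 0.51436 L
T = (39.886)(0.51436)/((0.579)(0.08314)) = 426.2 K

T ≈ 426.2 K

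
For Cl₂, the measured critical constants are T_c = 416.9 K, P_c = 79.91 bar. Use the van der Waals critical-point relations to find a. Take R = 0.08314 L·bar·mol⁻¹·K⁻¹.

From T_c = 8a/(27Rb) and P_c = a/(27b²): a = 27 R² T_c²/(64 P_c).
a = 27×(0.08314)²×(416.9)²/(64×79.91) = 32438/5114.2 = 6.343 L²·bar/mol²

a ≈ 6.343 L²·bar/mol²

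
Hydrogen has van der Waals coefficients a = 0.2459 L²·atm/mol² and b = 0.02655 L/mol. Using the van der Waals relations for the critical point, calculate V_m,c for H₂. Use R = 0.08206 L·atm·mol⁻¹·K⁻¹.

V_m,c ≈ 0.07965 L/mol

For a van der Waals gas, V_m,c = 3b.
V_m,c = 3×0.02655 = 0.07965 L/mol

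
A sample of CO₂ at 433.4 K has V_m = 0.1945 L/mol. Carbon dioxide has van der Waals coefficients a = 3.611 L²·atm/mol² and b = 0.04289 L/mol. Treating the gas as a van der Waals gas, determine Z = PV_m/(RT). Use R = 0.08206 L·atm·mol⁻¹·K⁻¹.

P = RT/(V_m − b) − a/V_m² = (0.08206)(433.4)/(0.1945 − 0.04289) − 3.611/(0.1945)²
  = 35.565/0.15161 − 95.453 = 234.58 − 95.453 = 139.13 atm
Z = PV_m/(RT) = (139.13)(0.1945)/((0.08206)(433.4)) = 27.061/35.565 = 0.7609

Z ≈ 0.7609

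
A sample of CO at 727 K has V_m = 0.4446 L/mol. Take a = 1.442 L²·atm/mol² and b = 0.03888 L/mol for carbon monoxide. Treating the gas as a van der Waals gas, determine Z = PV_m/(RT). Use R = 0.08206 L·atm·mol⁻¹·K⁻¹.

Z ≈ 1.041

P = RT/(V_m − b) − a/V_m² = (0.08206)(727)/(0.4446 − 0.03888) − 1.442/(0.4446)²
  = 59.658/0.40572 − 7.2950 = 147.04 − 7.2950 = 139.75 atm
Z = PV_m/(RT) = (139.75)(0.4446)/((0.08206)(727)) = 62.133/59.658 = 1.041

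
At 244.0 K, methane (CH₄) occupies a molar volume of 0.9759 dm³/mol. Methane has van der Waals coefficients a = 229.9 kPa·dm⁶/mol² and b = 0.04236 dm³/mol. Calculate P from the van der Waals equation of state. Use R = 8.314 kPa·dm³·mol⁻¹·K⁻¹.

P = RT/(V_m − b) − a/V_m²
RT/(V_m − b) = (8.314)(244.0)/(0.9759 − 0.04236) = 2028.6/0.93354 = 2173.0 kPa
a/V_m² = 229.9/(0.9759)² = 241.40 kPa
P = 2173.0 − 241.40 = 1932 kPa

P ≈ 1932 kPa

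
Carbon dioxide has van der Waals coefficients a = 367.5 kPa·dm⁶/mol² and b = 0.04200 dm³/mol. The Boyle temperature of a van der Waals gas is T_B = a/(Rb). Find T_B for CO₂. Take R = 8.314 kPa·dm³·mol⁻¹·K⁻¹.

For a van der Waals gas the second virial coefficient B₂ = b − a/(RT) vanishes at T_B = a/(Rb).
T_B = 367.5/(8.314×0.04200) = 367.5/0.34919 = 1052 K

T_B ≈ 1052 K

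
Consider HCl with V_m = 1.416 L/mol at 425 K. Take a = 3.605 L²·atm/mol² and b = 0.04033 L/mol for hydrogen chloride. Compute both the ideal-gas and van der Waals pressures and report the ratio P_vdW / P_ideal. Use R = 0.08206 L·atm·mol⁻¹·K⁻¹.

Ideal: P_ideal = RT/V_m = (0.08206)(425)/1.416 = 24.6296 atm
vdW: P = RT/(V_m − b) − a/V_m² = 34.8755/1.37567 − 3.605/2.00506 = 25.3516 − 1.79795 = 23.5537 atm
Ratio = 23.5537/24.6296 = 0.9563

P_vdW / P_ideal ≈ 0.9563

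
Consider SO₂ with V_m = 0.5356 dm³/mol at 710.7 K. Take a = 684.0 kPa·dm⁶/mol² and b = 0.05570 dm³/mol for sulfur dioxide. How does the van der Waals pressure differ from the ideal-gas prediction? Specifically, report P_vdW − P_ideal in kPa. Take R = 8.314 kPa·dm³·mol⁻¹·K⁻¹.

ΔP ≈ -1104 kPa

Ideal: P_ideal = RT/V_m = (8.314)(710.7)/0.5356 = 11032.0 kPa
vdW: P = RT/(V_m − b) − a/V_m² = 5908.76/0.479900 − 684.0/0.286867 = 12312.5 − 2384.38 = 9928.1 kPa
ΔP = 9928.1 − 11032.0 = -1104 kPa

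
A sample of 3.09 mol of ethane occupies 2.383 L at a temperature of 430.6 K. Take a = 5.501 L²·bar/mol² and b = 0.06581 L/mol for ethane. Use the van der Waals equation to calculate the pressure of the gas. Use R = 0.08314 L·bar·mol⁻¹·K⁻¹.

P = nRT/(V − nb) − a n²/V²
nRT/(V − nb) = (3.09)(0.08314)(430.6)/(2.383 − 3.09×0.06581) = 110.62/2.1796 = 50.752 bar
a n²/V² = (5.501)(3.09)²/(2.383)² = 9.2493 bar
P = 50.752 − 9.2493 = 41.50 bar

P ≈ 41.50 bar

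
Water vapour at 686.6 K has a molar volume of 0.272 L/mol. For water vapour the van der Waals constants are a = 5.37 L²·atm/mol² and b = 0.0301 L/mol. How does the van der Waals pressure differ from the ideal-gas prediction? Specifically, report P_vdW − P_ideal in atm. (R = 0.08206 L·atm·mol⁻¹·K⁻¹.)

ΔP ≈ -46.81 atm

Ideal: P_ideal = RT/V_m = (0.08206)(686.6)/0.272 = 207.141 atm
vdW: P = RT/(V_m − b) − a/V_m² = 56.3424/0.241900 − 5.37/0.0739840 = 232.916 − 72.5833 = 160.333 atm
ΔP = 160.333 − 207.141 = -46.81 atm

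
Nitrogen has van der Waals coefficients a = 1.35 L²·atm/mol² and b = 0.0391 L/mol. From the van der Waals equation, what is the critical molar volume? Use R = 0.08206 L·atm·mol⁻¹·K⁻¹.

For a van der Waals gas, V_m,c = 3b.
V_m,c = 3×0.0391 = 0.1173 L/mol

V_m,c ≈ 0.1173 L/mol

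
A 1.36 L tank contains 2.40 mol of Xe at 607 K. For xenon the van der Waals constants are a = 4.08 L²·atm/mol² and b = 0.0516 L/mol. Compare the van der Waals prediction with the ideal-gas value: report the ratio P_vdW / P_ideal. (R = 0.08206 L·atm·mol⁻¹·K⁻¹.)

Ideal: P_ideal = nRT/V = (2.40)(0.08206)(607)/1.36 = 87.9007 atm
vdW: P = nRT/(V − nb) − a n²/V² = 119.545/1.23616 − 23.5008/1.84960 = 96.7067 − 12.7059 = 84.0008 atm
Ratio = 84.0008/87.9007 = 0.9556

P_vdW / P_ideal ≈ 0.9556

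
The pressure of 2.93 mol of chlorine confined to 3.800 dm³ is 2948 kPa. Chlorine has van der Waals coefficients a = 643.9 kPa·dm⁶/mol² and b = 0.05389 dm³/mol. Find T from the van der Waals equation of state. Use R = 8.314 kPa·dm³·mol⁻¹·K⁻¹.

T ≈ 498.0 K

T = (P + a n²/V²)(V − nb)/(nR)
P + a n²/V² = 2948 + (643.9)(2.93)²/(3.800)² = 3330.8 kPa
V − nb = 3.800 − (2.93)(0.05389) = 3.6421 dm³
T = (3330.8)(3.6421)/((2.93)(8.314)) = 498.0 K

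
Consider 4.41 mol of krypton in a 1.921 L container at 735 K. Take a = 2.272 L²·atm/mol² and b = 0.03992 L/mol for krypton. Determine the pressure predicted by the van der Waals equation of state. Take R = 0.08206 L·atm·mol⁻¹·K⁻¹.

P = nRT/(V − nb) − a n²/V²
nRT/(V − nb) = (4.41)(0.08206)(735)/(1.921 − 4.41×0.03992) = 265.99/1.7450 = 152.43 atm
a n²/V² = (2.272)(4.41)²/(1.921)² = 11.974 atm
P = 152.43 − 11.974 = 140.5 atm

P ≈ 140.5 atm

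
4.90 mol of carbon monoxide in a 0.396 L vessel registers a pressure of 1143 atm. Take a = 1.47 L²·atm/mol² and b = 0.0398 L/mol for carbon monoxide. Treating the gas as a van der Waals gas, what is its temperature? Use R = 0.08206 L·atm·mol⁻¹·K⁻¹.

T ≈ 683.8 K

T = (P + a n²/V²)(V − nb)/(nR)
P + a n²/V² = 1143 + (1.47)(4.90)²/(0.396)² = 1368.1 atm
V − nb = 0.396 − (4.90)(0.0398) = 0.20098 L
T = (1368.1)(0.20098)/((4.90)(0.08206)) = 683.8 K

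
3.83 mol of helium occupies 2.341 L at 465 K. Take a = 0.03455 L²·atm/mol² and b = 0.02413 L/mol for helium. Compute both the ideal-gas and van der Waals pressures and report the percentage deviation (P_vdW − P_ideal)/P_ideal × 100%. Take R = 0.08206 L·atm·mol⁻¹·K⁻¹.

Ideal: P_ideal = nRT/V = (3.83)(0.08206)(465)/2.341 = 62.4283 atm
vdW: P = nRT/(V − nb) − a n²/V² = 146.145/2.24858 − 0.506810/5.48028 = 64.9944 − 0.0924789 = 64.9019 atm
% deviation = (64.9019 − 62.4283)/62.4283 × 100% = 3.96%

3.96 %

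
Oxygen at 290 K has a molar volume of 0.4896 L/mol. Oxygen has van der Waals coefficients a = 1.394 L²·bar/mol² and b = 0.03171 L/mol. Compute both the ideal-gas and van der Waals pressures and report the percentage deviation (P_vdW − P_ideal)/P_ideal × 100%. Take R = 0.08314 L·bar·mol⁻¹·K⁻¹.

Ideal: P_ideal = RT/V_m = (0.08314)(290)/0.4896 = 49.2455 bar
vdW: P = RT/(V_m − b) − a/V_m² = 24.1106/0.457890 − 1.394/0.239708 = 52.6559 − 5.81541 = 46.8405 bar
% deviation = (46.8405 − 49.2455)/49.2455 × 100% = -4.88%

-4.88 %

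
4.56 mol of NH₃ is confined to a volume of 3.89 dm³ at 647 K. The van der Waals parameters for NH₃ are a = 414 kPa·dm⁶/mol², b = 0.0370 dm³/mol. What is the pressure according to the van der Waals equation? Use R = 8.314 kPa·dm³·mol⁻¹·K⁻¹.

P = nRT/(V − nb) − a n²/V²
nRT/(V − nb) = (4.56)(8.314)(647)/(3.89 − 4.56×0.0370) = 24529/3.7213 = 6591.5 kPa
a n²/V² = (414)(4.56)²/(3.89)² = 568.89 kPa
P = 6591.5 − 568.89 = 6023 kPa

P ≈ 6023 kPa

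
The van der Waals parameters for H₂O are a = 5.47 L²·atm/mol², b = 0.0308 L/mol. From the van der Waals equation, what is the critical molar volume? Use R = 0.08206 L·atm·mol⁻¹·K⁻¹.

V_m,c ≈ 0.09240 L/mol

For a van der Waals gas, V_m,c = 3b.
V_m,c = 3×0.0308 = 0.09240 L/mol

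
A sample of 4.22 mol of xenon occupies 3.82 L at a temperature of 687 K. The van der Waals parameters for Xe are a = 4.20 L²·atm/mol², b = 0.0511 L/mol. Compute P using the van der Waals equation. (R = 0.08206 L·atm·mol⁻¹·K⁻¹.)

P = nRT/(V − nb) − a n²/V²
nRT/(V − nb) = (4.22)(0.08206)(687)/(3.82 − 4.22×0.0511) = 237.90/3.6044 = 66.003 atm
a n²/V² = (4.20)(4.22)²/(3.82)² = 5.1256 atm
P = 66.003 − 5.1256 = 60.88 atm

P ≈ 60.88 atm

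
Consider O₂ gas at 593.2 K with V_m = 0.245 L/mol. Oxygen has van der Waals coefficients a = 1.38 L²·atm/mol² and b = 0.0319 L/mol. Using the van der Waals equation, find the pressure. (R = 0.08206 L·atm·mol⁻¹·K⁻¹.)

P = RT/(V_m − b) − a/V_m²
RT/(V_m − b) = (0.08206)(593.2)/(0.245 − 0.0319) = 48.678/0.21310 = 228.43 atm
a/V_m² = 1.38/(0.245)² = 22.990 atm
P = 228.43 − 22.990 = 205.4 atm

P ≈ 205.4 atm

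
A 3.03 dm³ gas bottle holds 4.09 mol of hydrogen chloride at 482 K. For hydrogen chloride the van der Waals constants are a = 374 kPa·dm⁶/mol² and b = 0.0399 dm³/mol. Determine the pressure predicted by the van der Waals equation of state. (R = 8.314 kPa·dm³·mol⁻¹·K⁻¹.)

P ≈ 5036 kPa

P = nRT/(V − nb) − a n²/V²
nRT/(V − nb) = (4.09)(8.314)(482)/(3.03 − 4.09×0.0399) = 16390/2.8668 = 5717.2 kPa
a n²/V² = (374)(4.09)²/(3.03)² = 681.45 kPa
P = 5717.2 − 681.45 = 5036 kPa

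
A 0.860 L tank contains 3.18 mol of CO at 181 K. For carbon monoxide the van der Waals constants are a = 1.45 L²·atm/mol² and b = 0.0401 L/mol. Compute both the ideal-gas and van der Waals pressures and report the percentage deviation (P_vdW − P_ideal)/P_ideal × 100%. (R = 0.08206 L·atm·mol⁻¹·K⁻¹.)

-18.69 %

Ideal: P_ideal = nRT/V = (3.18)(0.08206)(181)/0.860 = 54.9210 atm
vdW: P = nRT/(V − nb) − a n²/V² = 47.2321/0.732482 − 14.6630/0.739600 = 64.4823 − 19.8256 = 44.6567 atm
% deviation = (44.6567 − 54.9210)/54.9210 × 100% = -18.69%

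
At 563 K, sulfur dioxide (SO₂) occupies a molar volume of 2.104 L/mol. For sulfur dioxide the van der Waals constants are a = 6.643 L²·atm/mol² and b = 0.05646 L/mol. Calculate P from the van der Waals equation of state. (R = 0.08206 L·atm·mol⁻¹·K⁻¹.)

P = RT/(V_m − b) − a/V_m²
RT/(V_m − b) = (0.08206)(563)/(2.104 − 0.05646) = 46.200/2.0475 = 22.564 atm
a/V_m² = 6.643/(2.104)² = 1.5006 atm
P = 22.564 − 1.5006 = 21.06 atm

P ≈ 21.06 atm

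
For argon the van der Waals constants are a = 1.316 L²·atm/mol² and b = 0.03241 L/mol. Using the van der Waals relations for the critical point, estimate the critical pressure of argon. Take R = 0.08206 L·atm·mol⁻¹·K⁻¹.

P_c ≈ 46.40 atm

For a van der Waals gas, P_c = a/(27b²).
P_c = 1.316/(27×(0.03241)²) = 1.316/0.028361 = 46.40 atm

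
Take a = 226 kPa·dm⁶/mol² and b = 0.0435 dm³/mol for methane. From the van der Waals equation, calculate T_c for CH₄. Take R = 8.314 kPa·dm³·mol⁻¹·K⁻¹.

For a van der Waals gas, T_c = 8a/(27Rb).
T_c = 8×226/(27×8.314×0.0435) = 1808.0/9.7648 = 185.2 K

T_c ≈ 185.2 K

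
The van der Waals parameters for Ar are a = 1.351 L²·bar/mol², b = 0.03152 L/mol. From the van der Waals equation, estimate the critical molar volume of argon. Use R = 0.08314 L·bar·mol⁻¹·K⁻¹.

V_m,c ≈ 0.09456 L/mol

For a van der Waals gas, V_m,c = 3b.
V_m,c = 3×0.03152 = 0.09456 L/mol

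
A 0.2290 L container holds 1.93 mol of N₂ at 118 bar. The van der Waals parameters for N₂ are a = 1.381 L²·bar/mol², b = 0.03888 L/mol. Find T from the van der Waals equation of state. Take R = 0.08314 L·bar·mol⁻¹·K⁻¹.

T ≈ 207.3 K

T = (P + a n²/V²)(V − nb)/(nR)
P + a n²/V² = 118 + (1.381)(1.93)²/(0.2290)² = 216.09 bar
V − nb = 0.2290 − (1.93)(0.03888) = 0.15396 L
T = (216.09)(0.15396)/((1.93)(0.08314)) = 207.3 K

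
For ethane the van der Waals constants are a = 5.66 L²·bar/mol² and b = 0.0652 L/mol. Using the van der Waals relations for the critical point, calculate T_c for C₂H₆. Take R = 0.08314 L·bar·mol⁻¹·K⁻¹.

T_c ≈ 309.4 K

For a van der Waals gas, T_c = 8a/(27Rb).
T_c = 8×5.66/(27×0.08314×0.0652) = 45.280/0.14636 = 309.4 K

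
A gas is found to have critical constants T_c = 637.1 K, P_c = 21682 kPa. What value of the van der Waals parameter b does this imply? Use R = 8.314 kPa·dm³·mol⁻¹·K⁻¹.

From T_c = 8a/(27Rb) and P_c = a/(27b²): b = R T_c/(8 P_c).
b = (8.314)(637.1)/(8×21682) = 5296.8/173456 = 0.03054 dm³/mol

b ≈ 0.03054 dm³/mol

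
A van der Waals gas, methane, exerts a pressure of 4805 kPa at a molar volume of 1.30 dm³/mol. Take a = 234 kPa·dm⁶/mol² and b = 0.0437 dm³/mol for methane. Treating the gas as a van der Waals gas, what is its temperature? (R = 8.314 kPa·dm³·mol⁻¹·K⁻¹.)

T ≈ 747.0 K

T = (P + a/V_m²)(V_m − b)/R
P + a/V_m² = 4805 + 234/(1.30)² = 4943.5 kPa
V_m − b = 1.30 − 0.0437 = 1.2563 dm³/mol
T = (4943.5)(1.2563)/8.314 = 747.0 K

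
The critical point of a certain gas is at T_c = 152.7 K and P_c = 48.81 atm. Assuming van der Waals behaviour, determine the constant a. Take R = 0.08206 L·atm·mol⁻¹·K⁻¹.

a ≈ 1.357 L²·atm/mol²

From T_c = 8a/(27Rb) and P_c = a/(27b²): a = 27 R² T_c²/(64 P_c).
a = 27×(0.08206)²×(152.7)²/(64×48.81) = 4239.4/3123.8 = 1.357 L²·atm/mol²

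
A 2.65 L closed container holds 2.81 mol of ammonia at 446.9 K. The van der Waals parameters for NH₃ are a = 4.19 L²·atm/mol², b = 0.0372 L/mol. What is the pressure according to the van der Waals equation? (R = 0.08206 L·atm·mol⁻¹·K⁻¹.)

P = nRT/(V − nb) − a n²/V²
nRT/(V − nb) = (2.81)(0.08206)(446.9)/(2.65 − 2.81×0.0372) = 103.05/2.5455 = 40.483 atm
a n²/V² = (4.19)(2.81)²/(2.65)² = 4.7112 atm
P = 40.483 − 4.7112 = 35.77 atm

P ≈ 35.77 atm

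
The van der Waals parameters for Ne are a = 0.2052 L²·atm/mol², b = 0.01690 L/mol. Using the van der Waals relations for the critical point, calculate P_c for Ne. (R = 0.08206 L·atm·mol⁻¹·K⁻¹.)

For a van der Waals gas, P_c = a/(27b²).
P_c = 0.2052/(27×(0.01690)²) = 0.2052/0.0077115 = 26.61 atm

P_c ≈ 26.61 atm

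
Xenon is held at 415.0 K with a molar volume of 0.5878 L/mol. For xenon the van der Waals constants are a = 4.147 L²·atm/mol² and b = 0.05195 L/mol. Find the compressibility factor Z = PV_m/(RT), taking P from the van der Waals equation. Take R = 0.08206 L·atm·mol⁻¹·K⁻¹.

P = RT/(V_m − b) − a/V_m² = (0.08206)(415.0)/(0.5878 − 0.05195) − 4.147/(0.5878)²
  = 34.055/0.53585 − 12.003 = 63.553 − 12.003 = 51.550 atm
Z = PV_m/(RT) = (51.550)(0.5878)/((0.08206)(415.0)) = 30.301/34.055 = 0.8898

Z ≈ 0.8898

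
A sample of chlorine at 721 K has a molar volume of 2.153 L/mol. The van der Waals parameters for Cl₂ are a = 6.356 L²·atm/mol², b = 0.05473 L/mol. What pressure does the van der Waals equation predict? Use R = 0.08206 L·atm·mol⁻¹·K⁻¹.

P ≈ 26.83 atm

P = RT/(V_m − b) − a/V_m²
RT/(V_m − b) = (0.08206)(721)/(2.153 − 0.05473) = 59.165/2.0983 = 28.197 atm
a/V_m² = 6.356/(2.153)² = 1.3712 atm
P = 28.197 − 1.3712 = 26.83 atm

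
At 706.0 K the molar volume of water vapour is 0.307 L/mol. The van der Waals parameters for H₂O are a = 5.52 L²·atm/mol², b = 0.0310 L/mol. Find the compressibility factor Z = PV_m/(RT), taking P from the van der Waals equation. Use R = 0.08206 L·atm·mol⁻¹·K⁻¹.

Z ≈ 0.8020

P = RT/(V_m − b) − a/V_m² = (0.08206)(706.0)/(0.307 − 0.0310) − 5.52/(0.307)²
  = 57.934/0.27600 − 58.568 = 209.91 − 58.568 = 151.34 atm
Z = PV_m/(RT) = (151.34)(0.307)/((0.08206)(706.0)) = 46.461/57.934 = 0.8020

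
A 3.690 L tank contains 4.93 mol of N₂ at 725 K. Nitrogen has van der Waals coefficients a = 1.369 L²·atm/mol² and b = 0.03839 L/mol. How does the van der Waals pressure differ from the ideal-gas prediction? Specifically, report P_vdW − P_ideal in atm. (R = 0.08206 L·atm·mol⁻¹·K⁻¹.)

ΔP ≈ 1.854 atm

Ideal: P_ideal = nRT/V = (4.93)(0.08206)(725)/3.690 = 79.4859 atm
vdW: P = nRT/(V − nb) − a n²/V² = 293.303/3.50074 − 33.2734/13.6161 = 83.7831 − 2.44368 = 81.3394 atm
ΔP = 81.3394 − 79.4859 = 1.854 atm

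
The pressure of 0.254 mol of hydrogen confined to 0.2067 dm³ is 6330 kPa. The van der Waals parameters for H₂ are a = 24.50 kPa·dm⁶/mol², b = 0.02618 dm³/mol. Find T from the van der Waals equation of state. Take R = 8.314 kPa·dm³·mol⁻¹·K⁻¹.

T ≈ 603.2 K

T = (P + a n²/V²)(V − nb)/(nR)
P + a n²/V² = 6330 + (24.50)(0.254)²/(0.2067)² = 6367.0 kPa
V − nb = 0.2067 − (0.254)(0.02618) = 0.20005 dm³
T = (6367.0)(0.20005)/((0.254)(8.314)) = 603.2 K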